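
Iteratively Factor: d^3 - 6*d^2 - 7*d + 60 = (d + 3)*(d^2 - 9*d + 20) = (d - 4)*(d + 3)*(d - 5)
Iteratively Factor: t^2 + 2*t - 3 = (t + 3)*(t - 1)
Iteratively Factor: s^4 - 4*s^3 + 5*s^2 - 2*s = (s - 2)*(s^3 - 2*s^2 + s) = (s - 2)*(s - 1)*(s^2 - s) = (s - 2)*(s - 1)^2*(s)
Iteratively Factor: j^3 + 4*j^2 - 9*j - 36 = (j + 4)*(j^2 - 9) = (j + 3)*(j + 4)*(j - 3)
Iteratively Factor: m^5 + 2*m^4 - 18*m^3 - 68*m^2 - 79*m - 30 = (m + 1)*(m^4 + m^3 - 19*m^2 - 49*m - 30) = (m - 5)*(m + 1)*(m^3 + 6*m^2 + 11*m + 6) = (m - 5)*(m + 1)*(m + 3)*(m^2 + 3*m + 2) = (m - 5)*(m + 1)*(m + 2)*(m + 3)*(m + 1)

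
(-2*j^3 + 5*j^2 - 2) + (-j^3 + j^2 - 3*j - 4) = -3*j^3 + 6*j^2 - 3*j - 6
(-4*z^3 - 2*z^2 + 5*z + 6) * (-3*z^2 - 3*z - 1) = 12*z^5 + 18*z^4 - 5*z^3 - 31*z^2 - 23*z - 6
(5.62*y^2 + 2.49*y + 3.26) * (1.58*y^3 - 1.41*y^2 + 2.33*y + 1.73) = 8.8796*y^5 - 3.99*y^4 + 14.7345*y^3 + 10.9277*y^2 + 11.9035*y + 5.6398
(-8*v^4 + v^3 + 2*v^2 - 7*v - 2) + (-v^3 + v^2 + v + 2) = -8*v^4 + 3*v^2 - 6*v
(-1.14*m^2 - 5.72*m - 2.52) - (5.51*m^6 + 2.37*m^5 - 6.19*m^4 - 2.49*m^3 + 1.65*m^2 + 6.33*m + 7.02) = -5.51*m^6 - 2.37*m^5 + 6.19*m^4 + 2.49*m^3 - 2.79*m^2 - 12.05*m - 9.54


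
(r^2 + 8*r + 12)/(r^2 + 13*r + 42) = (r + 2)/(r + 7)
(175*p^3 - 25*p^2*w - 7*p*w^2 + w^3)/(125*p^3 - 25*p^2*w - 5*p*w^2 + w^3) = (7*p - w)/(5*p - w)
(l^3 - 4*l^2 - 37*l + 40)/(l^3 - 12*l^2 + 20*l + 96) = (l^2 + 4*l - 5)/(l^2 - 4*l - 12)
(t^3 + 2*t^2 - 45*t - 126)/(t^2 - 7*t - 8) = (-t^3 - 2*t^2 + 45*t + 126)/(-t^2 + 7*t + 8)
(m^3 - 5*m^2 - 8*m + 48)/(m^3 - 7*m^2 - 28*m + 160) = (m^2 - m - 12)/(m^2 - 3*m - 40)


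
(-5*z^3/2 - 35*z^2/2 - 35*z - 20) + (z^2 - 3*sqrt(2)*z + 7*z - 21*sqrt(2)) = -5*z^3/2 - 33*z^2/2 - 28*z - 3*sqrt(2)*z - 21*sqrt(2) - 20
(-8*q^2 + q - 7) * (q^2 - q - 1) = -8*q^4 + 9*q^3 + 6*q + 7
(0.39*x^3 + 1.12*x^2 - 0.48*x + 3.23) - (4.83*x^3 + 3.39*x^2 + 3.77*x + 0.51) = -4.44*x^3 - 2.27*x^2 - 4.25*x + 2.72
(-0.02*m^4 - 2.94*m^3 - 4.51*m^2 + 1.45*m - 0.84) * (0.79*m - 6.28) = -0.0158*m^5 - 2.197*m^4 + 14.9003*m^3 + 29.4683*m^2 - 9.7696*m + 5.2752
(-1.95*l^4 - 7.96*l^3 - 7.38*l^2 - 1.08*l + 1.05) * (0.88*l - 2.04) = -1.716*l^5 - 3.0268*l^4 + 9.744*l^3 + 14.1048*l^2 + 3.1272*l - 2.142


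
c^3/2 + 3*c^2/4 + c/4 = c*(c/2 + 1/2)*(c + 1/2)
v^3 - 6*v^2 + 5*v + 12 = (v - 4)*(v - 3)*(v + 1)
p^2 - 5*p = p*(p - 5)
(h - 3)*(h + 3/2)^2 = h^3 - 27*h/4 - 27/4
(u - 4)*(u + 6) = u^2 + 2*u - 24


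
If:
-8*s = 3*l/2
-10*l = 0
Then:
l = 0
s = 0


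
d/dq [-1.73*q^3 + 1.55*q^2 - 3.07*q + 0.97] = -5.19*q^2 + 3.1*q - 3.07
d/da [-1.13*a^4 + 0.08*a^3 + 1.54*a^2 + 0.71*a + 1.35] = -4.52*a^3 + 0.24*a^2 + 3.08*a + 0.71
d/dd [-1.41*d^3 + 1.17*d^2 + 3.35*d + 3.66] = -4.23*d^2 + 2.34*d + 3.35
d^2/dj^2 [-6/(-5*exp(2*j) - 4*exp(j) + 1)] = 24*(-(5*exp(j) + 1)*(5*exp(2*j) + 4*exp(j) - 1) + 2*(5*exp(j) + 2)^2*exp(j))*exp(j)/(5*exp(2*j) + 4*exp(j) - 1)^3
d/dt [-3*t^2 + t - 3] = 1 - 6*t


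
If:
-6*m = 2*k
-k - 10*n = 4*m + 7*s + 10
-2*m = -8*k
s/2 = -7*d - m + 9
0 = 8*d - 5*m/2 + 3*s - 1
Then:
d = 53/34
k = 0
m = 0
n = 57/34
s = -65/17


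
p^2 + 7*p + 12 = (p + 3)*(p + 4)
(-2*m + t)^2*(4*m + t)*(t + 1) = 16*m^3*t + 16*m^3 - 12*m^2*t^2 - 12*m^2*t + t^4 + t^3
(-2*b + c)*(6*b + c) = -12*b^2 + 4*b*c + c^2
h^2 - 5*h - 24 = (h - 8)*(h + 3)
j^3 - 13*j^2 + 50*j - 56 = (j - 7)*(j - 4)*(j - 2)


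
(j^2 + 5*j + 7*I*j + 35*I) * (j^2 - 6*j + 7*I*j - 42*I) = j^4 - j^3 + 14*I*j^3 - 79*j^2 - 14*I*j^2 + 49*j - 420*I*j + 1470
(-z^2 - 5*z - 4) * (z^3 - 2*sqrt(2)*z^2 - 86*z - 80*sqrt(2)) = -z^5 - 5*z^4 + 2*sqrt(2)*z^4 + 10*sqrt(2)*z^3 + 82*z^3 + 88*sqrt(2)*z^2 + 430*z^2 + 344*z + 400*sqrt(2)*z + 320*sqrt(2)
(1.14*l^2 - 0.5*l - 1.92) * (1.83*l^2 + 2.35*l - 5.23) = 2.0862*l^4 + 1.764*l^3 - 10.6508*l^2 - 1.897*l + 10.0416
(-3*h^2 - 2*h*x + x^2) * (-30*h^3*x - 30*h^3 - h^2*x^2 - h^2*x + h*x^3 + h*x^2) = 90*h^5*x + 90*h^5 + 63*h^4*x^2 + 63*h^4*x - 31*h^3*x^3 - 31*h^3*x^2 - 3*h^2*x^4 - 3*h^2*x^3 + h*x^5 + h*x^4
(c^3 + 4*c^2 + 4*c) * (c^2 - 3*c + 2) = c^5 + c^4 - 6*c^3 - 4*c^2 + 8*c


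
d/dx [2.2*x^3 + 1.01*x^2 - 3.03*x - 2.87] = 6.6*x^2 + 2.02*x - 3.03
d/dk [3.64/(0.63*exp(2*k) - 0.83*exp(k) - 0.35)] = (3.0212 - 4.5864*exp(k))*exp(k)/(-0.63*exp(2*k) + 0.83*exp(k) + 0.35)^2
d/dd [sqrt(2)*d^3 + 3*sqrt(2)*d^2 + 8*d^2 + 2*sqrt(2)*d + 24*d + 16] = 3*sqrt(2)*d^2 + 6*sqrt(2)*d + 16*d + 2*sqrt(2) + 24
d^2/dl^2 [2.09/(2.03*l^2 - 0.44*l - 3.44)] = (17.225362*l^2 - 3.733576*l - 2.09*(4.06*l - 0.44)*(8.12*l - 0.88) - 29.189776)/(-2.03*l^2 + 0.44*l + 3.44)^3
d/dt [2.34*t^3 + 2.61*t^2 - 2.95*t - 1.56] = 7.02*t^2 + 5.22*t - 2.95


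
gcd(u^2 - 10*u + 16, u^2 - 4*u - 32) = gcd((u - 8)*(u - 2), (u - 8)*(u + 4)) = u - 8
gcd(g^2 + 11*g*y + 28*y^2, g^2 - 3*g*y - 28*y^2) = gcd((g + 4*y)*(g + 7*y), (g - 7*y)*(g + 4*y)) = g + 4*y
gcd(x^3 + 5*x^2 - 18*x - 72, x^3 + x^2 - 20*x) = x - 4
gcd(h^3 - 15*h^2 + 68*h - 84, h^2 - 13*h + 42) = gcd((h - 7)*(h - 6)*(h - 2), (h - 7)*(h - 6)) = h^2 - 13*h + 42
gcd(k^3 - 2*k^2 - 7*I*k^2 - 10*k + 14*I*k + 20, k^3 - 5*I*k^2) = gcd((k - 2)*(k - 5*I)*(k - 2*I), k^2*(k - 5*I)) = k - 5*I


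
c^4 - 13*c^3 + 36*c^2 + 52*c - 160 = (c - 8)*(c - 5)*(c - 2)*(c + 2)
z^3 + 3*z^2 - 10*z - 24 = (z - 3)*(z + 2)*(z + 4)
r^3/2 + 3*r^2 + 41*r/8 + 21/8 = (r/2 + 1/2)*(r + 3/2)*(r + 7/2)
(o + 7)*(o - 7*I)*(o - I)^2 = o^4 + 7*o^3 - 9*I*o^3 - 15*o^2 - 63*I*o^2 - 105*o + 7*I*o + 49*I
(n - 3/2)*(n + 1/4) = n^2 - 5*n/4 - 3/8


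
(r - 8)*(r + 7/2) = r^2 - 9*r/2 - 28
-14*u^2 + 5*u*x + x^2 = (-2*u + x)*(7*u + x)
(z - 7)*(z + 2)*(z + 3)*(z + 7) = z^4 + 5*z^3 - 43*z^2 - 245*z - 294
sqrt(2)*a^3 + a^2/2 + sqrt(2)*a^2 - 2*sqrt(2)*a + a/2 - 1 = (a - 1)*(a + 2)*(sqrt(2)*a + 1/2)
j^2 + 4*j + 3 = (j + 1)*(j + 3)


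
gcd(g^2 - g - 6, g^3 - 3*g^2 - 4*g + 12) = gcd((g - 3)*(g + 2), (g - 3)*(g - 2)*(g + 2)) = g^2 - g - 6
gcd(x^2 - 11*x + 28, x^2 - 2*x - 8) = x - 4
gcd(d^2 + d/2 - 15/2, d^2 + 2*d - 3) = d + 3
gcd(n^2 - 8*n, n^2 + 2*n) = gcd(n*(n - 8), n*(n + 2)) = n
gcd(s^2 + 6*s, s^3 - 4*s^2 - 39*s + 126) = s + 6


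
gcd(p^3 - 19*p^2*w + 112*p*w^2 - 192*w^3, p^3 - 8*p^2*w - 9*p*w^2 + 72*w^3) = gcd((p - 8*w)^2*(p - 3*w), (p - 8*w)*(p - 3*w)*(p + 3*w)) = p^2 - 11*p*w + 24*w^2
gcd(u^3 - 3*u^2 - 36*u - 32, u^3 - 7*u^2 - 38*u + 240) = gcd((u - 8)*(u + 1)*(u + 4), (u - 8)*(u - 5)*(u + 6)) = u - 8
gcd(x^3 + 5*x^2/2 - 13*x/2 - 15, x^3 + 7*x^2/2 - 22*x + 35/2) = x - 5/2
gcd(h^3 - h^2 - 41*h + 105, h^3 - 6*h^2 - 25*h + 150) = h - 5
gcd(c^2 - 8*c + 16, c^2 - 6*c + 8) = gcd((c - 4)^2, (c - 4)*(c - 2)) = c - 4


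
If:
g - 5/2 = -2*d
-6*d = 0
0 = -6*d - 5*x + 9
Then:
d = 0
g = 5/2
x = 9/5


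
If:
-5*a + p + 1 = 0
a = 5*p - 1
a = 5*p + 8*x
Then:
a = 1/4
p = 1/4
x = -1/8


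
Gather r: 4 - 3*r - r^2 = -r^2 - 3*r + 4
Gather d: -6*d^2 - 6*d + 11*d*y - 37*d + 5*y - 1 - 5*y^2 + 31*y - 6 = -6*d^2 + d*(11*y - 43) - 5*y^2 + 36*y - 7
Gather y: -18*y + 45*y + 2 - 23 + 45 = 27*y + 24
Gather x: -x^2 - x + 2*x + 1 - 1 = -x^2 + x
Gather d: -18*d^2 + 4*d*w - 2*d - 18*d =-18*d^2 + d*(4*w - 20)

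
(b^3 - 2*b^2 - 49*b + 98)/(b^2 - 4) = (b^2 - 49)/(b + 2)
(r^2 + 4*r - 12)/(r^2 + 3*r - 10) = (r + 6)/(r + 5)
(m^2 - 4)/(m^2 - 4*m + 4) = (m + 2)/(m - 2)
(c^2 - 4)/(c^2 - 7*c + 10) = (c + 2)/(c - 5)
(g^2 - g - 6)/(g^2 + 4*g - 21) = (g + 2)/(g + 7)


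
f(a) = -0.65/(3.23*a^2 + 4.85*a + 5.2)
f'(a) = -0.65*(-6.46*a - 4.85)/(3.23*a^2 + 4.85*a + 5.2)^2 = (4.199*a + 3.1525)/(3.23*a^2 + 4.85*a + 5.2)^2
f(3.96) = -0.01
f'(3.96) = 0.00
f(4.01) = -0.01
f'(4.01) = 0.00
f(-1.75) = -0.10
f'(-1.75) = -0.10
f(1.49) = -0.03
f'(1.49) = 0.02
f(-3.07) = -0.03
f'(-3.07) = -0.02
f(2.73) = -0.02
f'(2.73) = 0.01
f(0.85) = -0.06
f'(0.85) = 0.05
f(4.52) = -0.01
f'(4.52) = 0.00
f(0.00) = -0.12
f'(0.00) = 0.12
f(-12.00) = -0.00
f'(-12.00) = -0.00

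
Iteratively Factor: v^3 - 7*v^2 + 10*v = (v - 5)*(v^2 - 2*v) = v*(v - 5)*(v - 2)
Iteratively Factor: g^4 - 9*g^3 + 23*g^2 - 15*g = (g - 1)*(g^3 - 8*g^2 + 15*g) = g*(g - 1)*(g^2 - 8*g + 15) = g*(g - 5)*(g - 1)*(g - 3)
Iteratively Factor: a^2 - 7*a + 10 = (a - 5)*(a - 2)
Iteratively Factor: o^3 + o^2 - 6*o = (o + 3)*(o^2 - 2*o) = (o - 2)*(o + 3)*(o)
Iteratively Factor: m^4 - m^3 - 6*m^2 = (m)*(m^3 - m^2 - 6*m) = m*(m - 3)*(m^2 + 2*m) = m^2*(m - 3)*(m + 2)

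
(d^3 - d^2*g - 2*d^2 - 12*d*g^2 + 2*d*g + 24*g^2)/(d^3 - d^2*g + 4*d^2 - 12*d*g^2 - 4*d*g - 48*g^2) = (d - 2)/(d + 4)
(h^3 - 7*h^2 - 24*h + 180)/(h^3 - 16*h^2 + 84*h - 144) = (h + 5)/(h - 4)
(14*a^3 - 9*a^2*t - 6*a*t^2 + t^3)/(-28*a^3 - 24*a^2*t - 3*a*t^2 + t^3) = (-a + t)/(2*a + t)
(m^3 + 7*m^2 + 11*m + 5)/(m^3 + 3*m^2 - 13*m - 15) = (m + 1)/(m - 3)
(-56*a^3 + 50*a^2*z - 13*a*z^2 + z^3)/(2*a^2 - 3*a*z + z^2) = (28*a^2 - 11*a*z + z^2)/(-a + z)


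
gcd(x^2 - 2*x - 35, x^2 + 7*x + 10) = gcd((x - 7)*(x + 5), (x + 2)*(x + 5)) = x + 5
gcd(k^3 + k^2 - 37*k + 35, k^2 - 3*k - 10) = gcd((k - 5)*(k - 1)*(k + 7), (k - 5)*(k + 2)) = k - 5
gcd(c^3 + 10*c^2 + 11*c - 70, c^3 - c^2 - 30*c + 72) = 1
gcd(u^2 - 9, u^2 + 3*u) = u + 3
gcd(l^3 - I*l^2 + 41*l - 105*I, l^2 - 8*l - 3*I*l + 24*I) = l - 3*I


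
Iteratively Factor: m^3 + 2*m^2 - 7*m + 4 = (m + 4)*(m^2 - 2*m + 1) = (m - 1)*(m + 4)*(m - 1)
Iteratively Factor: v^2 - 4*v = (v)*(v - 4)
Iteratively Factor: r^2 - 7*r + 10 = (r - 5)*(r - 2)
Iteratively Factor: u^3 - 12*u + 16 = (u - 2)*(u^2 + 2*u - 8) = (u - 2)^2*(u + 4)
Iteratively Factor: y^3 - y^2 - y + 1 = (y + 1)*(y^2 - 2*y + 1) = (y - 1)*(y + 1)*(y - 1)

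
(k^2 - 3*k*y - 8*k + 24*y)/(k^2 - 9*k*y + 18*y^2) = (8 - k)/(-k + 6*y)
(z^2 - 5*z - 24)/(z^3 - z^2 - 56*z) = (z + 3)/(z*(z + 7))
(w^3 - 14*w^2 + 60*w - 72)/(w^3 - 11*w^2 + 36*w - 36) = (w - 6)/(w - 3)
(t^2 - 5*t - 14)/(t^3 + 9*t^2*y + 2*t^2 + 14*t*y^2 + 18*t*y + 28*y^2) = (t - 7)/(t^2 + 9*t*y + 14*y^2)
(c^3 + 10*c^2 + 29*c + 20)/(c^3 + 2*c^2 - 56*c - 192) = (c^2 + 6*c + 5)/(c^2 - 2*c - 48)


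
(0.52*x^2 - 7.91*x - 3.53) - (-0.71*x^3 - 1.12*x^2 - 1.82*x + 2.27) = 0.71*x^3 + 1.64*x^2 - 6.09*x - 5.8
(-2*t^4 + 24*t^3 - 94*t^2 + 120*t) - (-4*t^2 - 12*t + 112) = -2*t^4 + 24*t^3 - 90*t^2 + 132*t - 112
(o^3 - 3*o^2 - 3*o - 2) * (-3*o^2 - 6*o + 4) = -3*o^5 + 3*o^4 + 31*o^3 + 12*o^2 - 8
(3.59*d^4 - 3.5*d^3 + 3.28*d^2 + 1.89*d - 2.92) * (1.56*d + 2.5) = 5.6004*d^5 + 3.515*d^4 - 3.6332*d^3 + 11.1484*d^2 + 0.1698*d - 7.3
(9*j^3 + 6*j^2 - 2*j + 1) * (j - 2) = 9*j^4 - 12*j^3 - 14*j^2 + 5*j - 2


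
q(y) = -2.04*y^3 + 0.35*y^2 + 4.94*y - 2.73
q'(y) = -6.12*y^2 + 0.7*y + 4.94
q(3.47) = -66.61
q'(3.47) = -66.32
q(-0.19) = -3.64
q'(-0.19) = 4.59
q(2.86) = -33.46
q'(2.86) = -43.12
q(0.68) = 0.15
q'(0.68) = 2.59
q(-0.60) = -5.13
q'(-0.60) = 2.32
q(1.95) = -6.89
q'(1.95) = -16.97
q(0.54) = -0.28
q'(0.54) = 3.53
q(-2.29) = 12.29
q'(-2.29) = -28.76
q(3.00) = -39.84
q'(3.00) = -48.04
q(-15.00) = 6886.92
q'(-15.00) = -1382.56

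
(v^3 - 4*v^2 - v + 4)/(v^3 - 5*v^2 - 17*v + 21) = (v^2 - 3*v - 4)/(v^2 - 4*v - 21)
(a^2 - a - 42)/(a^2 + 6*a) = (a - 7)/a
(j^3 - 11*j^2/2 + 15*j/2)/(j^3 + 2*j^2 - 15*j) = (j - 5/2)/(j + 5)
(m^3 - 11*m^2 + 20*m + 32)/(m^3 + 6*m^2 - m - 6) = (m^2 - 12*m + 32)/(m^2 + 5*m - 6)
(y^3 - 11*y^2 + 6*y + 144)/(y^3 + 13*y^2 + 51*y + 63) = (y^2 - 14*y + 48)/(y^2 + 10*y + 21)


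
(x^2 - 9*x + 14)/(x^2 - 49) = (x - 2)/(x + 7)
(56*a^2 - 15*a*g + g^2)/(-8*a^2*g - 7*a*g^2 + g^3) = (-7*a + g)/(g*(a + g))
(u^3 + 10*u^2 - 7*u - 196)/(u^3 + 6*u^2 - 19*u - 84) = (u + 7)/(u + 3)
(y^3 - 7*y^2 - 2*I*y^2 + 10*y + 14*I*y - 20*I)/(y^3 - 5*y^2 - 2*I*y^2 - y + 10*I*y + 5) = (y^2 - 2*y*(1 + I) + 4*I)/(y^2 - 2*I*y - 1)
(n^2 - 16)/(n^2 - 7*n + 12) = (n + 4)/(n - 3)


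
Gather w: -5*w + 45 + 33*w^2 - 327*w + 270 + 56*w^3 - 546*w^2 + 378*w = 56*w^3 - 513*w^2 + 46*w + 315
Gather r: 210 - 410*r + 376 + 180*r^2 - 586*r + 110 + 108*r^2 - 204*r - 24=288*r^2 - 1200*r + 672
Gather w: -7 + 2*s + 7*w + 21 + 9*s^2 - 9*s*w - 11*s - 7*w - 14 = 9*s^2 - 9*s*w - 9*s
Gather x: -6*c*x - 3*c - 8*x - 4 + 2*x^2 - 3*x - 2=-3*c + 2*x^2 + x*(-6*c - 11) - 6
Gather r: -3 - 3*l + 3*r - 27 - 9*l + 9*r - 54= -12*l + 12*r - 84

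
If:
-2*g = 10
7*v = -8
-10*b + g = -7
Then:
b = 1/5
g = -5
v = -8/7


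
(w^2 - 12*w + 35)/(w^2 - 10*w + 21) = (w - 5)/(w - 3)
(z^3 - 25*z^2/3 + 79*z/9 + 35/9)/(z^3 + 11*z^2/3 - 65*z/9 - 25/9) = (z - 7)/(z + 5)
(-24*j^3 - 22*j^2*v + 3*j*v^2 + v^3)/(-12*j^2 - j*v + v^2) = (6*j^2 + 7*j*v + v^2)/(3*j + v)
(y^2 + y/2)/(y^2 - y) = (y + 1/2)/(y - 1)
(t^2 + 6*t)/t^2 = (t + 6)/t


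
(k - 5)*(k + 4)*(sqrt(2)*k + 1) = sqrt(2)*k^3 - sqrt(2)*k^2 + k^2 - 20*sqrt(2)*k - k - 20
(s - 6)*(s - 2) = s^2 - 8*s + 12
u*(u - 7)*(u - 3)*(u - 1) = u^4 - 11*u^3 + 31*u^2 - 21*u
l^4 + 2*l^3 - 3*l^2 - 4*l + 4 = (l - 1)^2*(l + 2)^2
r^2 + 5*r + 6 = (r + 2)*(r + 3)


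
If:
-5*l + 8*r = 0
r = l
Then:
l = 0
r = 0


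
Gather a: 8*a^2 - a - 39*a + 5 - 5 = 8*a^2 - 40*a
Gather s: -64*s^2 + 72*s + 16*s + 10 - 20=-64*s^2 + 88*s - 10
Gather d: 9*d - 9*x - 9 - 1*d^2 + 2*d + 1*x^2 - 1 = -d^2 + 11*d + x^2 - 9*x - 10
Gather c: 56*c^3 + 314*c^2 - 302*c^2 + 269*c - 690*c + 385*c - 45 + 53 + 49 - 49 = 56*c^3 + 12*c^2 - 36*c + 8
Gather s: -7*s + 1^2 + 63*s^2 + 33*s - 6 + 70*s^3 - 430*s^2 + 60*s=70*s^3 - 367*s^2 + 86*s - 5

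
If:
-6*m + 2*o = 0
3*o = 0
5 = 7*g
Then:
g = 5/7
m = 0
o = 0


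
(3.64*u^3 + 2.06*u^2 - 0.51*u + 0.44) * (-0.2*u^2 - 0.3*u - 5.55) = -0.728*u^5 - 1.504*u^4 - 20.718*u^3 - 11.368*u^2 + 2.6985*u - 2.442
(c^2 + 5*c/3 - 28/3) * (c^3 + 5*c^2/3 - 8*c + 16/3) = c^5 + 10*c^4/3 - 131*c^3/9 - 212*c^2/9 + 752*c/9 - 448/9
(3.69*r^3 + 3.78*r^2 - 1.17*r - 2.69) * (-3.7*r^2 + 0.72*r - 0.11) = -13.653*r^5 - 11.3292*r^4 + 6.6447*r^3 + 8.6948*r^2 - 1.8081*r + 0.2959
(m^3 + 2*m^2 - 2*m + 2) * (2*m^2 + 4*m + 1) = 2*m^5 + 8*m^4 + 5*m^3 - 2*m^2 + 6*m + 2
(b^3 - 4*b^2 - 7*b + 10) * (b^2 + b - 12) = b^5 - 3*b^4 - 23*b^3 + 51*b^2 + 94*b - 120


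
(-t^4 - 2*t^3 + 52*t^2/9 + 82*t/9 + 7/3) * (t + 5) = -t^5 - 7*t^4 - 38*t^3/9 + 38*t^2 + 431*t/9 + 35/3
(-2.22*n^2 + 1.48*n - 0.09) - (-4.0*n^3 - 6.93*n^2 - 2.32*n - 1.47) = 4.0*n^3 + 4.71*n^2 + 3.8*n + 1.38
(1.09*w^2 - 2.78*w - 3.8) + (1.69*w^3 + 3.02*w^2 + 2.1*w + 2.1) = 1.69*w^3 + 4.11*w^2 - 0.68*w - 1.7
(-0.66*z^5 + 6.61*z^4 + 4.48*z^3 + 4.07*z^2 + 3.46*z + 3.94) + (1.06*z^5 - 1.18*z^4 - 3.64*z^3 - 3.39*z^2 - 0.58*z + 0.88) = 0.4*z^5 + 5.43*z^4 + 0.84*z^3 + 0.68*z^2 + 2.88*z + 4.82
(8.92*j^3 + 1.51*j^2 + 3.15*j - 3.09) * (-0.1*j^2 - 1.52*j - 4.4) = -0.892*j^5 - 13.7094*j^4 - 41.8582*j^3 - 11.123*j^2 - 9.1632*j + 13.596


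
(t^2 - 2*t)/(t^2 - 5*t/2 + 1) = 2*t/(2*t - 1)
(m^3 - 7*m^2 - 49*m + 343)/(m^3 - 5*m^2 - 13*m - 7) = (m^2 - 49)/(m^2 + 2*m + 1)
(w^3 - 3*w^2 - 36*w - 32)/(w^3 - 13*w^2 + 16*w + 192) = (w^2 + 5*w + 4)/(w^2 - 5*w - 24)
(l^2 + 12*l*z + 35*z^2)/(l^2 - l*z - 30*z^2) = (-l - 7*z)/(-l + 6*z)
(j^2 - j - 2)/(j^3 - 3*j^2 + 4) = 1/(j - 2)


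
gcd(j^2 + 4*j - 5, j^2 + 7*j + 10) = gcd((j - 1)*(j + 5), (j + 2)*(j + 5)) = j + 5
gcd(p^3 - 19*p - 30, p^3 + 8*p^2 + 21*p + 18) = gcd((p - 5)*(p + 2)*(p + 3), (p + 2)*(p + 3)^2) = p^2 + 5*p + 6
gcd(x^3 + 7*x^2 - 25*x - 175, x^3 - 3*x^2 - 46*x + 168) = x + 7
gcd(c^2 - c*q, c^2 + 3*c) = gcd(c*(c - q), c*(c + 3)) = c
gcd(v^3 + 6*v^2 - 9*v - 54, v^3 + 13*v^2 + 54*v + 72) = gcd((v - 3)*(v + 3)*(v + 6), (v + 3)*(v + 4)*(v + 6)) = v^2 + 9*v + 18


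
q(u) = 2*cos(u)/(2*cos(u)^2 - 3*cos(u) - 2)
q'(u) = 2*(4*sin(u)*cos(u) - 3*sin(u))*cos(u)/(2*cos(u)^2 - 3*cos(u) - 2)^2 - 2*sin(u)/(2*cos(u)^2 - 3*cos(u) - 2)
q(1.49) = -0.07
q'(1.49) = 0.81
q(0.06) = -0.67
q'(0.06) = 0.05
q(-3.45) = -0.71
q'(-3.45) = 0.32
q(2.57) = -0.87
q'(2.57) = 0.98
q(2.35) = -1.28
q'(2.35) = 3.54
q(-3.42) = -0.70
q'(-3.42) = 0.28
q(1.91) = 0.85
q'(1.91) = 6.88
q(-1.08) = -0.32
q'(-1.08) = -0.49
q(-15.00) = -1.06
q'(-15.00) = -2.00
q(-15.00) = -1.06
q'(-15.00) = -2.00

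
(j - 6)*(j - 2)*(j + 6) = j^3 - 2*j^2 - 36*j + 72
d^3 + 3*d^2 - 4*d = d*(d - 1)*(d + 4)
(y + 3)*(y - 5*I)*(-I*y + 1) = -I*y^3 - 4*y^2 - 3*I*y^2 - 12*y - 5*I*y - 15*I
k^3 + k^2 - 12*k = k*(k - 3)*(k + 4)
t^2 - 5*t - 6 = (t - 6)*(t + 1)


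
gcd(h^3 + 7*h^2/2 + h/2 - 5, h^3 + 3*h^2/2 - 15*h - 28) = h + 2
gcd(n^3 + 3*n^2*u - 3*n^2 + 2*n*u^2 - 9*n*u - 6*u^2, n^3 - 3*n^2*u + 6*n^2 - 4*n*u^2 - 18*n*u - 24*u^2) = n + u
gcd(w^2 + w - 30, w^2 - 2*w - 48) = w + 6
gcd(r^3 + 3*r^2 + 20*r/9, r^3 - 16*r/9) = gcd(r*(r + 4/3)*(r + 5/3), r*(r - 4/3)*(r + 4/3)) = r^2 + 4*r/3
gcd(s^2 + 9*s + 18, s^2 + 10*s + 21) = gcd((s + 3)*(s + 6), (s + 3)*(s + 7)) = s + 3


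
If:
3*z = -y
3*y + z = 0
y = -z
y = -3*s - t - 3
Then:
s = -t/3 - 1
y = 0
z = 0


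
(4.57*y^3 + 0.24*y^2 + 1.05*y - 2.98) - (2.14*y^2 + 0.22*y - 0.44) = 4.57*y^3 - 1.9*y^2 + 0.83*y - 2.54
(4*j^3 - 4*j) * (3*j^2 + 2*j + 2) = 12*j^5 + 8*j^4 - 4*j^3 - 8*j^2 - 8*j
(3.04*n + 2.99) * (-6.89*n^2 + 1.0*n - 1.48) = -20.9456*n^3 - 17.5611*n^2 - 1.5092*n - 4.4252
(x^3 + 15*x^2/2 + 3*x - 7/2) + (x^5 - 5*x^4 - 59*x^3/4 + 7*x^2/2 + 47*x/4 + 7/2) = x^5 - 5*x^4 - 55*x^3/4 + 11*x^2 + 59*x/4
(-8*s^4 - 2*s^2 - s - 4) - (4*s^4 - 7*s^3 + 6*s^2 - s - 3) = -12*s^4 + 7*s^3 - 8*s^2 - 1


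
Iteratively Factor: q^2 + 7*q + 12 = (q + 4)*(q + 3)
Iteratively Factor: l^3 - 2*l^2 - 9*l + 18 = (l - 2)*(l^2 - 9) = (l - 3)*(l - 2)*(l + 3)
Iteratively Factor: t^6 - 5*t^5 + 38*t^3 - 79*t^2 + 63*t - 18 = (t - 3)*(t^5 - 2*t^4 - 6*t^3 + 20*t^2 - 19*t + 6) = (t - 3)*(t - 2)*(t^4 - 6*t^2 + 8*t - 3) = (t - 3)*(t - 2)*(t - 1)*(t^3 + t^2 - 5*t + 3) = (t - 3)*(t - 2)*(t - 1)*(t + 3)*(t^2 - 2*t + 1) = (t - 3)*(t - 2)*(t - 1)^2*(t + 3)*(t - 1)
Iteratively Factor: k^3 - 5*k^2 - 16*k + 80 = (k - 5)*(k^2 - 16) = (k - 5)*(k + 4)*(k - 4)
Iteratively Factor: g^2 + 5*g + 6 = (g + 3)*(g + 2)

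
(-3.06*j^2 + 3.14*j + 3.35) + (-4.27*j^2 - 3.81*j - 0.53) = -7.33*j^2 - 0.67*j + 2.82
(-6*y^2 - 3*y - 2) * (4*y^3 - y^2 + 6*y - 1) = -24*y^5 - 6*y^4 - 41*y^3 - 10*y^2 - 9*y + 2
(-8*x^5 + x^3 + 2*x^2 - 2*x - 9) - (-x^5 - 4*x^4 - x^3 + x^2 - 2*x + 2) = -7*x^5 + 4*x^4 + 2*x^3 + x^2 - 11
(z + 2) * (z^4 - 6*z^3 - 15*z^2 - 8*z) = z^5 - 4*z^4 - 27*z^3 - 38*z^2 - 16*z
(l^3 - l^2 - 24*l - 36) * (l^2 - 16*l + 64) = l^5 - 17*l^4 + 56*l^3 + 284*l^2 - 960*l - 2304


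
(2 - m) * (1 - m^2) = m^3 - 2*m^2 - m + 2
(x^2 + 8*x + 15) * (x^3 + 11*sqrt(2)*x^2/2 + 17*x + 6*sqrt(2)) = x^5 + 11*sqrt(2)*x^4/2 + 8*x^4 + 32*x^3 + 44*sqrt(2)*x^3 + 177*sqrt(2)*x^2/2 + 136*x^2 + 48*sqrt(2)*x + 255*x + 90*sqrt(2)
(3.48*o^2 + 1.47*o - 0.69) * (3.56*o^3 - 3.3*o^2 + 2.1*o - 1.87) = 12.3888*o^5 - 6.2508*o^4 + 0.000600000000000378*o^3 - 1.1436*o^2 - 4.1979*o + 1.2903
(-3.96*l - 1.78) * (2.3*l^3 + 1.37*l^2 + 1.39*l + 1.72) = -9.108*l^4 - 9.5192*l^3 - 7.943*l^2 - 9.2854*l - 3.0616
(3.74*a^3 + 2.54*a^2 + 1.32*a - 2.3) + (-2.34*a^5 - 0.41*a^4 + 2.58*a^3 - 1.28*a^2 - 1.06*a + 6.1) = -2.34*a^5 - 0.41*a^4 + 6.32*a^3 + 1.26*a^2 + 0.26*a + 3.8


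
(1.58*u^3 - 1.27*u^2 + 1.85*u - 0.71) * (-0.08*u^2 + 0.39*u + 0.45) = -0.1264*u^5 + 0.7178*u^4 + 0.0677*u^3 + 0.2068*u^2 + 0.5556*u - 0.3195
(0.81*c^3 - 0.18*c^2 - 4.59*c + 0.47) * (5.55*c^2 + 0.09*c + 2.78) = 4.4955*c^5 - 0.9261*c^4 - 23.2389*c^3 + 1.695*c^2 - 12.7179*c + 1.3066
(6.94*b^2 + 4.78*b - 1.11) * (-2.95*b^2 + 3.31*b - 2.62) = -20.473*b^4 + 8.8704*b^3 + 0.913500000000002*b^2 - 16.1977*b + 2.9082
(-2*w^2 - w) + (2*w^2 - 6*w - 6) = -7*w - 6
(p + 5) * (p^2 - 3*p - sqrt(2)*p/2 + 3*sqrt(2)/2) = p^3 - sqrt(2)*p^2/2 + 2*p^2 - 15*p - sqrt(2)*p + 15*sqrt(2)/2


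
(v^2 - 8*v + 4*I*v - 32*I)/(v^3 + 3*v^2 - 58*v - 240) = (v + 4*I)/(v^2 + 11*v + 30)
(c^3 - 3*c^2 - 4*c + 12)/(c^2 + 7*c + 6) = (c^3 - 3*c^2 - 4*c + 12)/(c^2 + 7*c + 6)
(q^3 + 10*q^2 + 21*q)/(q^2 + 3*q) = q + 7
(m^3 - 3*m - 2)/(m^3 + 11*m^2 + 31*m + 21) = (m^2 - m - 2)/(m^2 + 10*m + 21)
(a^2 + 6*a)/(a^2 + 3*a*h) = (a + 6)/(a + 3*h)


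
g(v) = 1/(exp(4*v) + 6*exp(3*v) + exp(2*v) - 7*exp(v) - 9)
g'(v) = (-4*exp(4*v) - 18*exp(3*v) - 2*exp(2*v) + 7*exp(v))/(exp(4*v) + 6*exp(3*v) + exp(2*v) - 7*exp(v) - 9)^2 = (-4*exp(3*v) - 18*exp(2*v) - 2*exp(v) + 7)*exp(v)/(exp(4*v) + 6*exp(3*v) + exp(2*v) - 7*exp(v) - 9)^2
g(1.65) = 0.00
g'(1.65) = -0.00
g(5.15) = 0.00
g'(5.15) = -0.00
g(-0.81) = -0.09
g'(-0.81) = 0.01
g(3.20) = 0.00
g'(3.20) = -0.00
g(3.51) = 0.00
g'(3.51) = -0.00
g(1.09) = 0.00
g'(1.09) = -0.02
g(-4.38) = -0.11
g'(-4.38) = 0.00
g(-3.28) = -0.11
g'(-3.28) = 0.00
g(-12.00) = -0.11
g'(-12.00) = 0.00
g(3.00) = 0.00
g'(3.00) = 0.00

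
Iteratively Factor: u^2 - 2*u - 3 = (u + 1)*(u - 3)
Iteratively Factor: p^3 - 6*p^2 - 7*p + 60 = (p - 4)*(p^2 - 2*p - 15) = (p - 5)*(p - 4)*(p + 3)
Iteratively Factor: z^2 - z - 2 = (z + 1)*(z - 2)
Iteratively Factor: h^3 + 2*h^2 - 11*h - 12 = (h + 1)*(h^2 + h - 12) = (h + 1)*(h + 4)*(h - 3)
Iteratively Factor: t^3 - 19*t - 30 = (t + 2)*(t^2 - 2*t - 15) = (t + 2)*(t + 3)*(t - 5)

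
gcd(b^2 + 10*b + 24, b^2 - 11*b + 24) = 1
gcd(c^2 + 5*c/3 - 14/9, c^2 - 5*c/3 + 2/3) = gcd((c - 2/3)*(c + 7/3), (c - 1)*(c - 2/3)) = c - 2/3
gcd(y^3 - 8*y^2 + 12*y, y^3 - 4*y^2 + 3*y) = y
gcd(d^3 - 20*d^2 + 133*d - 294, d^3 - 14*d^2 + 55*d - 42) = d^2 - 13*d + 42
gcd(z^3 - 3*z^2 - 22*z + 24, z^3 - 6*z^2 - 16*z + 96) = z^2 - 2*z - 24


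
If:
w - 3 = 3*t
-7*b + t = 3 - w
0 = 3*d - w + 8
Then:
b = 4*w/21 - 4/7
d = w/3 - 8/3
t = w/3 - 1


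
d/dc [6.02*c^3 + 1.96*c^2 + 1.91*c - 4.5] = 18.06*c^2 + 3.92*c + 1.91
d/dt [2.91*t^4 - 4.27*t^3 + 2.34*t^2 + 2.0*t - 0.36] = 11.64*t^3 - 12.81*t^2 + 4.68*t + 2.0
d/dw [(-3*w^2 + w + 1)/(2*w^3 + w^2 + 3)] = (-2*w*(3*w + 1)*(-3*w^2 + w + 1) + (1 - 6*w)*(2*w^3 + w^2 + 3))/(2*w^3 + w^2 + 3)^2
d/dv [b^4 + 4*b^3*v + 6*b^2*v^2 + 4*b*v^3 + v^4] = 4*b^3 + 12*b^2*v + 12*b*v^2 + 4*v^3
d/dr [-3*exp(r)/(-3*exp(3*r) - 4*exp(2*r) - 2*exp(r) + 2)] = (-18*exp(3*r) - 12*exp(2*r) - 6)*exp(r)/(9*exp(6*r) + 24*exp(5*r) + 28*exp(4*r) + 4*exp(3*r) - 12*exp(2*r) - 8*exp(r) + 4)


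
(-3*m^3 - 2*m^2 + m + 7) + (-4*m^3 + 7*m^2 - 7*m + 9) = -7*m^3 + 5*m^2 - 6*m + 16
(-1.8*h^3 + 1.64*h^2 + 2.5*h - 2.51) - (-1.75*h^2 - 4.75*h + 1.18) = -1.8*h^3 + 3.39*h^2 + 7.25*h - 3.69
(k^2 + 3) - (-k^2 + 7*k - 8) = 2*k^2 - 7*k + 11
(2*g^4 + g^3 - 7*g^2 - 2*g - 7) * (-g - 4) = -2*g^5 - 9*g^4 + 3*g^3 + 30*g^2 + 15*g + 28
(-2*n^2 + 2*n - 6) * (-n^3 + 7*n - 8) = 2*n^5 - 2*n^4 - 8*n^3 + 30*n^2 - 58*n + 48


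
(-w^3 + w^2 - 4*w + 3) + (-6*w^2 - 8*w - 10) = -w^3 - 5*w^2 - 12*w - 7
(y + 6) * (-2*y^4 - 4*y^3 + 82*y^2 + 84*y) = -2*y^5 - 16*y^4 + 58*y^3 + 576*y^2 + 504*y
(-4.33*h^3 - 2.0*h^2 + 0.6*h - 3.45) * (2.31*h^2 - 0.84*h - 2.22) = -10.0023*h^5 - 0.9828*h^4 + 12.6786*h^3 - 4.0335*h^2 + 1.566*h + 7.659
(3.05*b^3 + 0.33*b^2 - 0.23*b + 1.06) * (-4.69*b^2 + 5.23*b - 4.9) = -14.3045*b^5 + 14.4038*b^4 - 12.1404*b^3 - 7.7913*b^2 + 6.6708*b - 5.194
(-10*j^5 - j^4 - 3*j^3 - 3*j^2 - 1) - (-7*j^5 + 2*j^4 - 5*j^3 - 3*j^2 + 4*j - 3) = -3*j^5 - 3*j^4 + 2*j^3 - 4*j + 2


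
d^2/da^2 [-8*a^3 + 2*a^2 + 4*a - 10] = 4 - 48*a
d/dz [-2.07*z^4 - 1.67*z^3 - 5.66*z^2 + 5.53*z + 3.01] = -8.28*z^3 - 5.01*z^2 - 11.32*z + 5.53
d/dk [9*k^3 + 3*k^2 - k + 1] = 27*k^2 + 6*k - 1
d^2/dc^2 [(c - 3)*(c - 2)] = 2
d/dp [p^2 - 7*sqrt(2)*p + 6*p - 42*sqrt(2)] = 2*p - 7*sqrt(2) + 6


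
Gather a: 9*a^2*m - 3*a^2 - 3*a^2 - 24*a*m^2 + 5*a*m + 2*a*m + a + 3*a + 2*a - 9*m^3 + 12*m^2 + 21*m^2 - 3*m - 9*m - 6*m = a^2*(9*m - 6) + a*(-24*m^2 + 7*m + 6) - 9*m^3 + 33*m^2 - 18*m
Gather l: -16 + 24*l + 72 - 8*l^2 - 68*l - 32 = -8*l^2 - 44*l + 24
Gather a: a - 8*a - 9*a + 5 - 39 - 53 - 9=-16*a - 96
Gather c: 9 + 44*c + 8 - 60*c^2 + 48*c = -60*c^2 + 92*c + 17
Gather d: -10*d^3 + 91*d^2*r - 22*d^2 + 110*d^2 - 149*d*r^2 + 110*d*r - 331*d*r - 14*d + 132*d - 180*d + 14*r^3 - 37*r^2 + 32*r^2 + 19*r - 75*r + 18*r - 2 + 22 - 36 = -10*d^3 + d^2*(91*r + 88) + d*(-149*r^2 - 221*r - 62) + 14*r^3 - 5*r^2 - 38*r - 16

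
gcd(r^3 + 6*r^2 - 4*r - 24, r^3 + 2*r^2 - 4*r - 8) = r^2 - 4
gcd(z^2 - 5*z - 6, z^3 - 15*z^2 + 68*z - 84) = z - 6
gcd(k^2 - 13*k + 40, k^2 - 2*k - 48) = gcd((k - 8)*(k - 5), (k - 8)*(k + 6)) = k - 8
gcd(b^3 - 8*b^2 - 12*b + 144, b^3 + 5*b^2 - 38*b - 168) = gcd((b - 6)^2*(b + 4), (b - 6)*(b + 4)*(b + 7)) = b^2 - 2*b - 24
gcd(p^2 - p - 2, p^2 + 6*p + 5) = p + 1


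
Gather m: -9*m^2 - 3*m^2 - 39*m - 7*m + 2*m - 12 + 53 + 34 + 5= -12*m^2 - 44*m + 80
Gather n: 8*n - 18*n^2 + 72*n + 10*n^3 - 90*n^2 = 10*n^3 - 108*n^2 + 80*n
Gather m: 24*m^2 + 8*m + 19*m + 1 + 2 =24*m^2 + 27*m + 3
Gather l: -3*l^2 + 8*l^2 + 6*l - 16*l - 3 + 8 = 5*l^2 - 10*l + 5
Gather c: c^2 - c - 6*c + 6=c^2 - 7*c + 6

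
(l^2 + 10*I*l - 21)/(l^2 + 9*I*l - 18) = (l + 7*I)/(l + 6*I)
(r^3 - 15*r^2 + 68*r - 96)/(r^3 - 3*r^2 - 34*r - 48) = (r^2 - 7*r + 12)/(r^2 + 5*r + 6)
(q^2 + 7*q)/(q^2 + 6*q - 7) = q/(q - 1)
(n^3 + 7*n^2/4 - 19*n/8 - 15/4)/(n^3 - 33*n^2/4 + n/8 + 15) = (n + 2)/(n - 8)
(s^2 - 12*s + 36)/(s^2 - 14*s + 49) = (s^2 - 12*s + 36)/(s^2 - 14*s + 49)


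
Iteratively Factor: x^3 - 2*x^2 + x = (x - 1)*(x^2 - x) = (x - 1)^2*(x)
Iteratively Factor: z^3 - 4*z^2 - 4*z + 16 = (z - 4)*(z^2 - 4) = (z - 4)*(z + 2)*(z - 2)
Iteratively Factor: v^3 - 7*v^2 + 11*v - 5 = (v - 5)*(v^2 - 2*v + 1) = (v - 5)*(v - 1)*(v - 1)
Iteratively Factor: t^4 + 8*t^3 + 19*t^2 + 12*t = (t)*(t^3 + 8*t^2 + 19*t + 12) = t*(t + 4)*(t^2 + 4*t + 3) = t*(t + 3)*(t + 4)*(t + 1)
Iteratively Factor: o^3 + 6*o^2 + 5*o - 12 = (o + 4)*(o^2 + 2*o - 3) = (o - 1)*(o + 4)*(o + 3)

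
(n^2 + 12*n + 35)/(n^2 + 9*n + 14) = (n + 5)/(n + 2)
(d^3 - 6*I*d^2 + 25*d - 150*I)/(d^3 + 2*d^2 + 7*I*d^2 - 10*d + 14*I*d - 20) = (d^2 - 11*I*d - 30)/(d^2 + 2*d*(1 + I) + 4*I)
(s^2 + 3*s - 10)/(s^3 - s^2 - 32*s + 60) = (s + 5)/(s^2 + s - 30)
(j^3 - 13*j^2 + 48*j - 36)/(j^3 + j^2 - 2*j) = (j^2 - 12*j + 36)/(j*(j + 2))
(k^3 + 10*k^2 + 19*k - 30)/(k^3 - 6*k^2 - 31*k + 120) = (k^2 + 5*k - 6)/(k^2 - 11*k + 24)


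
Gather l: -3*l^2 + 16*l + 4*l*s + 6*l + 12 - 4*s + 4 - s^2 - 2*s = -3*l^2 + l*(4*s + 22) - s^2 - 6*s + 16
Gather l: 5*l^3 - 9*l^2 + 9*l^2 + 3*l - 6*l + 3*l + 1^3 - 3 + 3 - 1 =5*l^3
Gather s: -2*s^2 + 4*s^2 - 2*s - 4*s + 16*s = 2*s^2 + 10*s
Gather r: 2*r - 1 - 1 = 2*r - 2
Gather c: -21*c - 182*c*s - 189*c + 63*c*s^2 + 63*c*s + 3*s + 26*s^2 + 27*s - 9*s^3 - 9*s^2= c*(63*s^2 - 119*s - 210) - 9*s^3 + 17*s^2 + 30*s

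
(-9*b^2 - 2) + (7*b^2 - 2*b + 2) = -2*b^2 - 2*b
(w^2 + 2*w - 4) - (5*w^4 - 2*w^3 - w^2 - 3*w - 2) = -5*w^4 + 2*w^3 + 2*w^2 + 5*w - 2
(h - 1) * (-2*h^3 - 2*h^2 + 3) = -2*h^4 + 2*h^2 + 3*h - 3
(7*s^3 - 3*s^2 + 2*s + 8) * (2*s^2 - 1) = 14*s^5 - 6*s^4 - 3*s^3 + 19*s^2 - 2*s - 8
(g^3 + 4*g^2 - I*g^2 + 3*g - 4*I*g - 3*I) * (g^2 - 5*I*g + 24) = g^5 + 4*g^4 - 6*I*g^4 + 22*g^3 - 24*I*g^3 + 76*g^2 - 42*I*g^2 + 57*g - 96*I*g - 72*I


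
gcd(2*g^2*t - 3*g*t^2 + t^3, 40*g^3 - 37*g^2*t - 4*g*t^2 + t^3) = -g + t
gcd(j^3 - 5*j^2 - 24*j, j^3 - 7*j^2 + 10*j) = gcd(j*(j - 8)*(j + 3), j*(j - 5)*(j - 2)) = j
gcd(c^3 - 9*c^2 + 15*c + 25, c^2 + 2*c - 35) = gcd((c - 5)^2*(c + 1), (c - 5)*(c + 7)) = c - 5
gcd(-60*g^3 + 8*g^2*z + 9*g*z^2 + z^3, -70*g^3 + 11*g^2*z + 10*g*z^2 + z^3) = -10*g^2 + 3*g*z + z^2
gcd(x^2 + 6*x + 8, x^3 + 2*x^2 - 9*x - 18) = x + 2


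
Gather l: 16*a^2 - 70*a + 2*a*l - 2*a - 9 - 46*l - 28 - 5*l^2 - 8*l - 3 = 16*a^2 - 72*a - 5*l^2 + l*(2*a - 54) - 40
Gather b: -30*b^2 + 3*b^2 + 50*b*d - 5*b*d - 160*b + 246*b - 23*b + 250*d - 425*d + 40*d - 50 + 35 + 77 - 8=-27*b^2 + b*(45*d + 63) - 135*d + 54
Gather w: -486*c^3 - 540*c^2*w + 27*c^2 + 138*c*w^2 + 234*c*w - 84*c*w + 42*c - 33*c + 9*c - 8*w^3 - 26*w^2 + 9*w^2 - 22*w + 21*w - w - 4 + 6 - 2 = -486*c^3 + 27*c^2 + 18*c - 8*w^3 + w^2*(138*c - 17) + w*(-540*c^2 + 150*c - 2)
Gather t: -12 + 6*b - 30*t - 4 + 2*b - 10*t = 8*b - 40*t - 16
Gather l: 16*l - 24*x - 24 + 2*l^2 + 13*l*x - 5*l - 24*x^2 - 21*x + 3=2*l^2 + l*(13*x + 11) - 24*x^2 - 45*x - 21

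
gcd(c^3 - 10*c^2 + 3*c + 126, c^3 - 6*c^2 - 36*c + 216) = c - 6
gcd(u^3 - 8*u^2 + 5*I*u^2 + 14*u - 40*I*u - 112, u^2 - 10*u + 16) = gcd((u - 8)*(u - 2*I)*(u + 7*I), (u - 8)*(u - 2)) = u - 8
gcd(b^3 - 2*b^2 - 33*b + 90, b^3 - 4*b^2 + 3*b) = b - 3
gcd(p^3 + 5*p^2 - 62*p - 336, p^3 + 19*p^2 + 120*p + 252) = p^2 + 13*p + 42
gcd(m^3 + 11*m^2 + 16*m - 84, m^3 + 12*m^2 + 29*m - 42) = m^2 + 13*m + 42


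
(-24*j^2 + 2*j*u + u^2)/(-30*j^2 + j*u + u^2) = (-4*j + u)/(-5*j + u)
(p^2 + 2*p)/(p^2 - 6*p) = (p + 2)/(p - 6)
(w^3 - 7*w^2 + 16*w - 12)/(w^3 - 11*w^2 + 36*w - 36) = (w - 2)/(w - 6)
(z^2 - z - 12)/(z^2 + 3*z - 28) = (z + 3)/(z + 7)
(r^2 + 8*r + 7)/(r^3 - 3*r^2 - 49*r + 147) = (r + 1)/(r^2 - 10*r + 21)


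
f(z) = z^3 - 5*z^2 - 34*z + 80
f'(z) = 3*z^2 - 10*z - 34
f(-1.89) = 119.65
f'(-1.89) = -4.38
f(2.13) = -5.44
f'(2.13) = -41.69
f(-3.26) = 103.06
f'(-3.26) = 30.48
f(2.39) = -16.17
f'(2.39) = -40.76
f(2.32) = -13.30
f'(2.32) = -41.05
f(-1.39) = 114.91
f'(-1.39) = -14.30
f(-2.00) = 120.00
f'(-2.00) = -2.00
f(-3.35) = 100.19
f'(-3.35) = 33.17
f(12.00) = 680.00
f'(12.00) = 278.00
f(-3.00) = 110.00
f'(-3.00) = 23.00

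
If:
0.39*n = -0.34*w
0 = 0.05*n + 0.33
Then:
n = -6.60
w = 7.57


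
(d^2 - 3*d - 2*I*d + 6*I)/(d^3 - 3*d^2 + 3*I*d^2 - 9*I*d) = (d - 2*I)/(d*(d + 3*I))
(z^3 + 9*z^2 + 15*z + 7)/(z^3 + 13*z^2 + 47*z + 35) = (z + 1)/(z + 5)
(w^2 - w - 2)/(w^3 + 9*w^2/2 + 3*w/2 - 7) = 2*(w^2 - w - 2)/(2*w^3 + 9*w^2 + 3*w - 14)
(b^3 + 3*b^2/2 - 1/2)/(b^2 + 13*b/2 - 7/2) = (b^2 + 2*b + 1)/(b + 7)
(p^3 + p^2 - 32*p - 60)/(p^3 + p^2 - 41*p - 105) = (p^2 - 4*p - 12)/(p^2 - 4*p - 21)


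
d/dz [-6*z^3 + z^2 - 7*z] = -18*z^2 + 2*z - 7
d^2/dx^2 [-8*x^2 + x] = -16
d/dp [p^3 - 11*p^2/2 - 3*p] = 3*p^2 - 11*p - 3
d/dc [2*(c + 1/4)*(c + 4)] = 4*c + 17/2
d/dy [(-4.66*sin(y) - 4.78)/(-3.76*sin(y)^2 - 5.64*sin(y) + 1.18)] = (-35.9456*sin(y) + 8.7608*cos(2*y) - 41.2188)*cos(y)/(3.76*sin(y)^2 + 5.64*sin(y) - 1.18)^2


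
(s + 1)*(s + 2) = s^2 + 3*s + 2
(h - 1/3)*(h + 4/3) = h^2 + h - 4/9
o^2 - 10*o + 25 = (o - 5)^2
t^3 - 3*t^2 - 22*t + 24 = (t - 6)*(t - 1)*(t + 4)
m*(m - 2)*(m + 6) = m^3 + 4*m^2 - 12*m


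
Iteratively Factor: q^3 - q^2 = (q)*(q^2 - q) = q*(q - 1)*(q)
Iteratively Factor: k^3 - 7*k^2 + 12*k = (k - 3)*(k^2 - 4*k) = (k - 4)*(k - 3)*(k)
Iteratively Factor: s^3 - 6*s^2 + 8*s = (s)*(s^2 - 6*s + 8) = s*(s - 4)*(s - 2)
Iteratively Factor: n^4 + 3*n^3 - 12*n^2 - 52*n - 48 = (n + 3)*(n^3 - 12*n - 16) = (n + 2)*(n + 3)*(n^2 - 2*n - 8) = (n + 2)^2*(n + 3)*(n - 4)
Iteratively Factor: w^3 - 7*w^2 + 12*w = (w - 4)*(w^2 - 3*w) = w*(w - 4)*(w - 3)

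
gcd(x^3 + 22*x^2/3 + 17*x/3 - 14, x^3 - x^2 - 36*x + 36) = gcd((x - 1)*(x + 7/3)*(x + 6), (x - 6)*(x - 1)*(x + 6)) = x^2 + 5*x - 6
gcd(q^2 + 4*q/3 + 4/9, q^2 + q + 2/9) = q + 2/3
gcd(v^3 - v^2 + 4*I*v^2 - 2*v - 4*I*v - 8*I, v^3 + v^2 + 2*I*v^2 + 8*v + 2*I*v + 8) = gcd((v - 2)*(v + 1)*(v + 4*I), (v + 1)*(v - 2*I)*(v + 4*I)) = v^2 + v*(1 + 4*I) + 4*I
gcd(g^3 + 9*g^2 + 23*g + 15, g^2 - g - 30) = g + 5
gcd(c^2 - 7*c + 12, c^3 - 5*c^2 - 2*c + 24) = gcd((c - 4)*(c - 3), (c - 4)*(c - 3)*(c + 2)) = c^2 - 7*c + 12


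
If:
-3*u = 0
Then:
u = 0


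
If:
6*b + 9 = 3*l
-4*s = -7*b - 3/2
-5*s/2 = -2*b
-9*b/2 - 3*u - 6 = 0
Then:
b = -15/38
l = 42/19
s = -6/19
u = -107/76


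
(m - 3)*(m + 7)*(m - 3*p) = m^3 - 3*m^2*p + 4*m^2 - 12*m*p - 21*m + 63*p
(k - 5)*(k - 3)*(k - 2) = k^3 - 10*k^2 + 31*k - 30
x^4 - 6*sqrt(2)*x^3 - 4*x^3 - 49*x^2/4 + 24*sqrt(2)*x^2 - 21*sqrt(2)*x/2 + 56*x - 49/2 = (x - 7/2)*(x - 1/2)*(x - 7*sqrt(2))*(x + sqrt(2))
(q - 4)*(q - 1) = q^2 - 5*q + 4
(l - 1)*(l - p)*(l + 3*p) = l^3 + 2*l^2*p - l^2 - 3*l*p^2 - 2*l*p + 3*p^2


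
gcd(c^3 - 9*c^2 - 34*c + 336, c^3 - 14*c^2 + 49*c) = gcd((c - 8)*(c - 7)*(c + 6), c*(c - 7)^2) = c - 7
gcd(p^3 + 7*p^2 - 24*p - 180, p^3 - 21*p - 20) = p - 5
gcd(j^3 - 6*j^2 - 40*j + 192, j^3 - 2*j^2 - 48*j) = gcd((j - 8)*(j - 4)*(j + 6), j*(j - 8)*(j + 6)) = j^2 - 2*j - 48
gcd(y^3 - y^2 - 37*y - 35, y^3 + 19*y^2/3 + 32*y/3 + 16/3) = y + 1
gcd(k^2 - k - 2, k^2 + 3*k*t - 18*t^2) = 1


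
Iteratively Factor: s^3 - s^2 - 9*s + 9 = (s + 3)*(s^2 - 4*s + 3) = (s - 3)*(s + 3)*(s - 1)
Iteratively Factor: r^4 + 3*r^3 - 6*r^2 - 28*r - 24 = (r + 2)*(r^3 + r^2 - 8*r - 12) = (r - 3)*(r + 2)*(r^2 + 4*r + 4) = (r - 3)*(r + 2)^2*(r + 2)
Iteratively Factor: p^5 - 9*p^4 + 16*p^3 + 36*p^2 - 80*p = (p - 4)*(p^4 - 5*p^3 - 4*p^2 + 20*p) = (p - 5)*(p - 4)*(p^3 - 4*p) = (p - 5)*(p - 4)*(p + 2)*(p^2 - 2*p) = (p - 5)*(p - 4)*(p - 2)*(p + 2)*(p)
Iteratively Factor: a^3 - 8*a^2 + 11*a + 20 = (a + 1)*(a^2 - 9*a + 20) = (a - 4)*(a + 1)*(a - 5)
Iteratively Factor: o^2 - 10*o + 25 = (o - 5)*(o - 5)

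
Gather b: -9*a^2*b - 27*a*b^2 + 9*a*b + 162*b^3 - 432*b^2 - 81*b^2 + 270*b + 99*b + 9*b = 162*b^3 + b^2*(-27*a - 513) + b*(-9*a^2 + 9*a + 378)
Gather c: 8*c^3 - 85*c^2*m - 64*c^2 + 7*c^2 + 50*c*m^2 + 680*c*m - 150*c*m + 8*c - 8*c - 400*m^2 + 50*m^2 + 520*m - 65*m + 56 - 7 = 8*c^3 + c^2*(-85*m - 57) + c*(50*m^2 + 530*m) - 350*m^2 + 455*m + 49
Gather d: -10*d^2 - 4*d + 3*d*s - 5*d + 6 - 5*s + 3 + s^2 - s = -10*d^2 + d*(3*s - 9) + s^2 - 6*s + 9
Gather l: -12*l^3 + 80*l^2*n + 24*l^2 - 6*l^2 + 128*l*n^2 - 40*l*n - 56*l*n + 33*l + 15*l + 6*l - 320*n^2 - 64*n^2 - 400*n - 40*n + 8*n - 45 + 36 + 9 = -12*l^3 + l^2*(80*n + 18) + l*(128*n^2 - 96*n + 54) - 384*n^2 - 432*n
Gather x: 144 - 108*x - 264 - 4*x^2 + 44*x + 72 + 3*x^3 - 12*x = 3*x^3 - 4*x^2 - 76*x - 48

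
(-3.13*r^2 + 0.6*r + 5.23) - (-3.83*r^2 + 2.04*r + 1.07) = 0.7*r^2 - 1.44*r + 4.16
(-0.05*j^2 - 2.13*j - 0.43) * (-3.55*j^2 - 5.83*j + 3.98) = 0.1775*j^4 + 7.853*j^3 + 13.7454*j^2 - 5.9705*j - 1.7114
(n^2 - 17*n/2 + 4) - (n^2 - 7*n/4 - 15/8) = 47/8 - 27*n/4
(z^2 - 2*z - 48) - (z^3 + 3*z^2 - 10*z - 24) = -z^3 - 2*z^2 + 8*z - 24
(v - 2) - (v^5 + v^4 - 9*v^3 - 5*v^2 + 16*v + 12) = -v^5 - v^4 + 9*v^3 + 5*v^2 - 15*v - 14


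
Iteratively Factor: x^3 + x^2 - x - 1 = (x + 1)*(x^2 - 1) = (x - 1)*(x + 1)*(x + 1)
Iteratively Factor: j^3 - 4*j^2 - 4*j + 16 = (j - 2)*(j^2 - 2*j - 8) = (j - 2)*(j + 2)*(j - 4)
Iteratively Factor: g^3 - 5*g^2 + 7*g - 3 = (g - 3)*(g^2 - 2*g + 1) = (g - 3)*(g - 1)*(g - 1)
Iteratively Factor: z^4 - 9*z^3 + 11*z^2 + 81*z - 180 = (z - 5)*(z^3 - 4*z^2 - 9*z + 36) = (z - 5)*(z + 3)*(z^2 - 7*z + 12) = (z - 5)*(z - 4)*(z + 3)*(z - 3)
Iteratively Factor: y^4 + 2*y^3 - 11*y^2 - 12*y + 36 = (y + 3)*(y^3 - y^2 - 8*y + 12) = (y - 2)*(y + 3)*(y^2 + y - 6) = (y - 2)*(y + 3)^2*(y - 2)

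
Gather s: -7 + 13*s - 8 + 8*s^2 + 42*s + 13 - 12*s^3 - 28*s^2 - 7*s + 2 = -12*s^3 - 20*s^2 + 48*s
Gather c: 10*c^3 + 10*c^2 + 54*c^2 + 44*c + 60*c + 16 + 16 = 10*c^3 + 64*c^2 + 104*c + 32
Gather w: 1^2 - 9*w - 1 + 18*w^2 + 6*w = 18*w^2 - 3*w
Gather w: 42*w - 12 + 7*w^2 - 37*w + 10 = 7*w^2 + 5*w - 2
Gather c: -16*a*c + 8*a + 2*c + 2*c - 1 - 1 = 8*a + c*(4 - 16*a) - 2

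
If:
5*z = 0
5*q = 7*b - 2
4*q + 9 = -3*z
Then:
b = -37/28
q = -9/4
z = 0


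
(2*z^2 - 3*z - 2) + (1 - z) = 2*z^2 - 4*z - 1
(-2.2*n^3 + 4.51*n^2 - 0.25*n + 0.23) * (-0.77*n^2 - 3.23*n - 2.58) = 1.694*n^5 + 3.6333*n^4 - 8.6988*n^3 - 11.0054*n^2 - 0.0979*n - 0.5934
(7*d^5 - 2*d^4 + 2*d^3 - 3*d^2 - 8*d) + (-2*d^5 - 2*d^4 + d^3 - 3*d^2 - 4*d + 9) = 5*d^5 - 4*d^4 + 3*d^3 - 6*d^2 - 12*d + 9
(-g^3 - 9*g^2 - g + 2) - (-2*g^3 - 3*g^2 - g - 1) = g^3 - 6*g^2 + 3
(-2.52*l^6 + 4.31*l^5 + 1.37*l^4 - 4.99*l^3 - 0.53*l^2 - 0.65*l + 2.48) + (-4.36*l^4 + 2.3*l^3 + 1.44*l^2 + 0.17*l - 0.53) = -2.52*l^6 + 4.31*l^5 - 2.99*l^4 - 2.69*l^3 + 0.91*l^2 - 0.48*l + 1.95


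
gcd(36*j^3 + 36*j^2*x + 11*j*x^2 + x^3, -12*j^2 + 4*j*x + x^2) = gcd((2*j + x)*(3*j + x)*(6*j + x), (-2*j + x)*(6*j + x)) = 6*j + x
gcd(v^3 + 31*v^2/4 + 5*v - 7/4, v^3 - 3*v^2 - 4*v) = v + 1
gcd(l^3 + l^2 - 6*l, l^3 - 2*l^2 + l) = l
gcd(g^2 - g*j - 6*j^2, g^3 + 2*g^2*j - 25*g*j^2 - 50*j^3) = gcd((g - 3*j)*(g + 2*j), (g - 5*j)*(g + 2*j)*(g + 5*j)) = g + 2*j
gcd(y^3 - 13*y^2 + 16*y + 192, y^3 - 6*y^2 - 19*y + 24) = y^2 - 5*y - 24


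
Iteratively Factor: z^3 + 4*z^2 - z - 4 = (z + 4)*(z^2 - 1) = (z - 1)*(z + 4)*(z + 1)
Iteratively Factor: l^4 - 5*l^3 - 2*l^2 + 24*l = (l - 3)*(l^3 - 2*l^2 - 8*l) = (l - 3)*(l + 2)*(l^2 - 4*l) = l*(l - 3)*(l + 2)*(l - 4)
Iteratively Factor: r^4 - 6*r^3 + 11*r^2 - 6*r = (r - 3)*(r^3 - 3*r^2 + 2*r) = (r - 3)*(r - 1)*(r^2 - 2*r) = (r - 3)*(r - 2)*(r - 1)*(r)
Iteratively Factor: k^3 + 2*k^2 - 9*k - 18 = (k - 3)*(k^2 + 5*k + 6) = (k - 3)*(k + 3)*(k + 2)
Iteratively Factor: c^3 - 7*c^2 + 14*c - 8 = (c - 4)*(c^2 - 3*c + 2) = (c - 4)*(c - 1)*(c - 2)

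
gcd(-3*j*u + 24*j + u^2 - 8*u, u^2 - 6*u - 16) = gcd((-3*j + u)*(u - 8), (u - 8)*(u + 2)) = u - 8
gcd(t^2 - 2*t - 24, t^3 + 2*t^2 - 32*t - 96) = t^2 - 2*t - 24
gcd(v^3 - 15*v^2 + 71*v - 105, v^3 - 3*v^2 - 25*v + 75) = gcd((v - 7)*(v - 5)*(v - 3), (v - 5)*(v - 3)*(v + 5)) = v^2 - 8*v + 15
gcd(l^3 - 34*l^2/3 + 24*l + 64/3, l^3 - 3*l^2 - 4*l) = l - 4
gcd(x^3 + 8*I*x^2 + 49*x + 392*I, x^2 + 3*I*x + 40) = x + 8*I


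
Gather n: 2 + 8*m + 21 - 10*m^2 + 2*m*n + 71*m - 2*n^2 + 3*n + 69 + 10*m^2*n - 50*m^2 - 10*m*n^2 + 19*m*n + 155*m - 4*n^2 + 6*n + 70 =-60*m^2 + 234*m + n^2*(-10*m - 6) + n*(10*m^2 + 21*m + 9) + 162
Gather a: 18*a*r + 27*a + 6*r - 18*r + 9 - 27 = a*(18*r + 27) - 12*r - 18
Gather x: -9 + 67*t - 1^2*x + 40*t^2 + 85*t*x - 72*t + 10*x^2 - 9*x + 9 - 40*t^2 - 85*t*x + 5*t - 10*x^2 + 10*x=0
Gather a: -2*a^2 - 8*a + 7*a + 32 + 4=-2*a^2 - a + 36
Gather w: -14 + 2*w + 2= 2*w - 12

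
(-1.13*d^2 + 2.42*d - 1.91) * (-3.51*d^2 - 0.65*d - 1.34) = 3.9663*d^4 - 7.7597*d^3 + 6.6453*d^2 - 2.0013*d + 2.5594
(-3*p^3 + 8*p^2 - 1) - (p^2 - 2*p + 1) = -3*p^3 + 7*p^2 + 2*p - 2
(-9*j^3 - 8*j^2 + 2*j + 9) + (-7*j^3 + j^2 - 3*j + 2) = -16*j^3 - 7*j^2 - j + 11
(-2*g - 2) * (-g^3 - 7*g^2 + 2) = 2*g^4 + 16*g^3 + 14*g^2 - 4*g - 4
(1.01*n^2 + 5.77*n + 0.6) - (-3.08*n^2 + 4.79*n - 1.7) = 4.09*n^2 + 0.98*n + 2.3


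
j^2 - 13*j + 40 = (j - 8)*(j - 5)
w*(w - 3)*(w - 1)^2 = w^4 - 5*w^3 + 7*w^2 - 3*w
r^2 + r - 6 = (r - 2)*(r + 3)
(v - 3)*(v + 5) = v^2 + 2*v - 15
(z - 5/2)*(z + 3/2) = z^2 - z - 15/4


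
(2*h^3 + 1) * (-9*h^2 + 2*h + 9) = -18*h^5 + 4*h^4 + 18*h^3 - 9*h^2 + 2*h + 9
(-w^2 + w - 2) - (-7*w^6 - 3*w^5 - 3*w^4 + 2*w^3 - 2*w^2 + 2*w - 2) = 7*w^6 + 3*w^5 + 3*w^4 - 2*w^3 + w^2 - w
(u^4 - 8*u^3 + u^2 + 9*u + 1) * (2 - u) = -u^5 + 10*u^4 - 17*u^3 - 7*u^2 + 17*u + 2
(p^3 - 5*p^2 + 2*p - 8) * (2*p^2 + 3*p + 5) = 2*p^5 - 7*p^4 - 6*p^3 - 35*p^2 - 14*p - 40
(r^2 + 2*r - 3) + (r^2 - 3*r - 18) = 2*r^2 - r - 21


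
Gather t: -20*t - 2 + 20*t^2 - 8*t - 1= 20*t^2 - 28*t - 3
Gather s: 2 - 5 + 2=-1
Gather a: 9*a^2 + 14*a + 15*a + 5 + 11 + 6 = 9*a^2 + 29*a + 22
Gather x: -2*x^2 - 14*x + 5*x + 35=-2*x^2 - 9*x + 35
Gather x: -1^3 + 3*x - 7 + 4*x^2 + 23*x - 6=4*x^2 + 26*x - 14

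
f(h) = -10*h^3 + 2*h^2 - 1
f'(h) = -30*h^2 + 4*h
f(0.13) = -0.99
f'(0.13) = 0.01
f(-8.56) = 6417.77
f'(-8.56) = -2232.45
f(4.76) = -1034.19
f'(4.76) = -660.69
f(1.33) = -20.99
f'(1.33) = -47.75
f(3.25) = -323.16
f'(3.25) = -303.88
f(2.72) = -187.44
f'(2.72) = -211.07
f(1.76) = -49.32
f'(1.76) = -85.89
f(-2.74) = 219.72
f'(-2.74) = -236.19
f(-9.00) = 7451.00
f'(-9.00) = -2466.00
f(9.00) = -7129.00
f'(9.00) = -2394.00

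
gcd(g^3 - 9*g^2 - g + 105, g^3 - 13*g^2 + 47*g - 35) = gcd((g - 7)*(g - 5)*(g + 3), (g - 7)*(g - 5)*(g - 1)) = g^2 - 12*g + 35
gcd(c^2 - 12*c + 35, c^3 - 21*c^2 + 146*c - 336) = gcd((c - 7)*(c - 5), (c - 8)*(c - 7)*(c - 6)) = c - 7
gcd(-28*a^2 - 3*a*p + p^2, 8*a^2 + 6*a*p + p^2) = 4*a + p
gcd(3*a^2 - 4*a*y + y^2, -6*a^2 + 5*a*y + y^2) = -a + y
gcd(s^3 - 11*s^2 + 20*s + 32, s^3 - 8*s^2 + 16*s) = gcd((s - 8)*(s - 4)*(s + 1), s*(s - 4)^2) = s - 4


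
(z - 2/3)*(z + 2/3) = z^2 - 4/9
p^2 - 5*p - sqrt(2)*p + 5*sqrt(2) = (p - 5)*(p - sqrt(2))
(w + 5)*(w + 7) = w^2 + 12*w + 35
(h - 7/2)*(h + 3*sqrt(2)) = h^2 - 7*h/2 + 3*sqrt(2)*h - 21*sqrt(2)/2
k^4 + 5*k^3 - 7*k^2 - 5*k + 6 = (k - 1)^2*(k + 1)*(k + 6)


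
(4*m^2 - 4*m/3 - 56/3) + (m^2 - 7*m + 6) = 5*m^2 - 25*m/3 - 38/3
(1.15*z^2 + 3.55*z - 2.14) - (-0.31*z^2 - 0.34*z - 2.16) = 1.46*z^2 + 3.89*z + 0.02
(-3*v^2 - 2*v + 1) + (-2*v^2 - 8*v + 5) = -5*v^2 - 10*v + 6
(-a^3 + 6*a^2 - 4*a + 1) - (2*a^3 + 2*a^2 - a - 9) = -3*a^3 + 4*a^2 - 3*a + 10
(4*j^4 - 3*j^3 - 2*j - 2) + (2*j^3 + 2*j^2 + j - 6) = 4*j^4 - j^3 + 2*j^2 - j - 8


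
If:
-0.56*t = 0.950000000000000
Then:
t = -1.70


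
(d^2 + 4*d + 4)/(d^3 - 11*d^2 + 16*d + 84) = (d + 2)/(d^2 - 13*d + 42)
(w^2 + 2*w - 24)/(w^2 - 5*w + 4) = (w + 6)/(w - 1)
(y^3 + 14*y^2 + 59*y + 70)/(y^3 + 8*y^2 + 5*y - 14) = (y + 5)/(y - 1)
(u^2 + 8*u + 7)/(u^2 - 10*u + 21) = (u^2 + 8*u + 7)/(u^2 - 10*u + 21)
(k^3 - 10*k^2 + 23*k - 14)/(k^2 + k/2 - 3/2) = 2*(k^2 - 9*k + 14)/(2*k + 3)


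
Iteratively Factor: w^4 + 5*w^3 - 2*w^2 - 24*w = (w + 4)*(w^3 + w^2 - 6*w) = (w + 3)*(w + 4)*(w^2 - 2*w) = w*(w + 3)*(w + 4)*(w - 2)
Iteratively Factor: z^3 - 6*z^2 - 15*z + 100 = (z + 4)*(z^2 - 10*z + 25) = (z - 5)*(z + 4)*(z - 5)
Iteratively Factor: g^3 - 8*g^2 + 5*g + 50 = (g - 5)*(g^2 - 3*g - 10) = (g - 5)^2*(g + 2)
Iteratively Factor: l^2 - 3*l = (l - 3)*(l)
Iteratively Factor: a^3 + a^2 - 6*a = (a + 3)*(a^2 - 2*a) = a*(a + 3)*(a - 2)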